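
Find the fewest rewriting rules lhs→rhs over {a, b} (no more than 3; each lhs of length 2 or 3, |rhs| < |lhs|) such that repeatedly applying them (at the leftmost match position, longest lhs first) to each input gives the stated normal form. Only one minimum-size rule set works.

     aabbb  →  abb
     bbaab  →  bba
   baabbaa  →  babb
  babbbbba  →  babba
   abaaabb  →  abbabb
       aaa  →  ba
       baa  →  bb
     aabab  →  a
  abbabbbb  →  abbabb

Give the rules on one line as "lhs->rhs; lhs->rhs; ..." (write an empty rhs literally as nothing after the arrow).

  | aabbb => abb
  | bbaab => bba
  | baabbaa => babaa => babb
  | babbbbba => babbbba => babbba => babba

aa->b; aab->a; bbb->bb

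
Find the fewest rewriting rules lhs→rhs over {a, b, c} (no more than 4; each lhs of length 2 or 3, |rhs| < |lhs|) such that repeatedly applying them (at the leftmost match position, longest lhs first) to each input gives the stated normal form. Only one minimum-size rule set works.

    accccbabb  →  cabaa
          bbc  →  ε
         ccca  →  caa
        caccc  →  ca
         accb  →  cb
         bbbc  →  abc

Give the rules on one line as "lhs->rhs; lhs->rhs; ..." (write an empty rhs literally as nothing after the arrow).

  | accccbabb => cccbabb => cababb => cabaa
  | bbc => ac => ε
  | ccca => caa
  | caccc => ccc => ca

ac->; bb->a; ccc->ca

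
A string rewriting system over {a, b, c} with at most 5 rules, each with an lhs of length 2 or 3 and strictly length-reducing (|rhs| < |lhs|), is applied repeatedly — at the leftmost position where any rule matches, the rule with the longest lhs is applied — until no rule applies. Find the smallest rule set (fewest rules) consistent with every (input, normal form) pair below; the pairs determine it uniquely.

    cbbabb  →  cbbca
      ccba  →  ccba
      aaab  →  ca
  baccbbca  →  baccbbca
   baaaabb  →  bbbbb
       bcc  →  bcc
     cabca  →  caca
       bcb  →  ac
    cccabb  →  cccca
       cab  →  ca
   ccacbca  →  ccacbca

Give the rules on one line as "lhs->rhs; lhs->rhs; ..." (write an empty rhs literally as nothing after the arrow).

  | cbbabb => cbbca
  | ccba
  | aaab => abb => ca
  | baccbbca

aab->bb; ab->a; abb->ca; bcb->ac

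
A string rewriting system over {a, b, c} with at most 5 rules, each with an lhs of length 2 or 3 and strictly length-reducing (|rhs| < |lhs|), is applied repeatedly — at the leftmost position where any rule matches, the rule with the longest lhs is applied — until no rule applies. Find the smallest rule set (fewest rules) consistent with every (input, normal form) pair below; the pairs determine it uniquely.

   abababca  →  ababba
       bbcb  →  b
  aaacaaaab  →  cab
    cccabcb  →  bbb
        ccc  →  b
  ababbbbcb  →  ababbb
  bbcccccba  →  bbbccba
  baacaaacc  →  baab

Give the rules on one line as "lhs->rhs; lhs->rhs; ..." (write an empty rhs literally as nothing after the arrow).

  | abababca => ababba
  | bbcb => b
  | aaacaaaab => caaaab => cab
  | cccabcb => babcb => bbb

aaa->; abc->b; bcb->; ccc->b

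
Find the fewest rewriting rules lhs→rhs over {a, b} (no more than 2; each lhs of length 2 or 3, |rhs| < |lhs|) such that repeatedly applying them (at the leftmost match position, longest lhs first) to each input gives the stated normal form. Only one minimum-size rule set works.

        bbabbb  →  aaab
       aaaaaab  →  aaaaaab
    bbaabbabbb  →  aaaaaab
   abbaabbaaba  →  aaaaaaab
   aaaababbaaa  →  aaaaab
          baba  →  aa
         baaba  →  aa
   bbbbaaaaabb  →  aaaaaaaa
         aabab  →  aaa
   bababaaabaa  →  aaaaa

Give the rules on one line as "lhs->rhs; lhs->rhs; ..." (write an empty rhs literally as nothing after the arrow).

ba->b; bb->a

  | bbabbb => aabbb => aaab
  | aaaaaab
  | bbaabbabbb => aaabbabbb => aaaaabbb => aaaaaab
  | abbaabbaaba => aaaabbaaba => aaaaaaaba => aaaaaaab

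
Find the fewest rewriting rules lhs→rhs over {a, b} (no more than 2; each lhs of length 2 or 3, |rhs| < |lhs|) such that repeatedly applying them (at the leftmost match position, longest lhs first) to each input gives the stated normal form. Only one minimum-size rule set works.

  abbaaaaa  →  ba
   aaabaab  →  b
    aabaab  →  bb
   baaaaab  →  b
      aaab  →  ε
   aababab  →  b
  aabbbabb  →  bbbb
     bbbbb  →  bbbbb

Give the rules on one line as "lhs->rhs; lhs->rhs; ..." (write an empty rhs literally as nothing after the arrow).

aa->; ab->

  | abbaaaaa => baaaaa => baaa => ba
  | aaabaab => abaab => aab => b
  | aabaab => baab => bb
  | baaaaab => baaab => bab => b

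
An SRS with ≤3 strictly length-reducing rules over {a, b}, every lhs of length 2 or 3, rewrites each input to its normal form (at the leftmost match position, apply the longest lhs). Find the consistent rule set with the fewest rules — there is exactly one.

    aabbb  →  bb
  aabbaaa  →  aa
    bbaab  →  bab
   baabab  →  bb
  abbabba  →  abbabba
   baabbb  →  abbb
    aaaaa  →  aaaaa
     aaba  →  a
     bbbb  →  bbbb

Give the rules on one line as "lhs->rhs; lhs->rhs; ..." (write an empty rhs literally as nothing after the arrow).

  | aabbb => bb
  | aabbaaa => baaa => aa
  | bbaab => bab
  | baabab => abab => bb

aab->; aba->b; baa->a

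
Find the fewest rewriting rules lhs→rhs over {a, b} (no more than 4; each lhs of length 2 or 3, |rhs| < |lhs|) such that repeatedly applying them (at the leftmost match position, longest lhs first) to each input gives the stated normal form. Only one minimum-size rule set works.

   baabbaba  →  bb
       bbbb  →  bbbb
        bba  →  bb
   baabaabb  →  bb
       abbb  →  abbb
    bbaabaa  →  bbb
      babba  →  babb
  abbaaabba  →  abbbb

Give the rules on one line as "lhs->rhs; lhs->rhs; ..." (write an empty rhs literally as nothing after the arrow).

aa->b; aaa->aa; aab->aa; bba->bb

  | baabbaba => baababa => baaaba => baaba => baaa => baa => bb
  | bbbb
  | bba => bb
  | baabaabb => baaaabb => baaabb => baabb => baab => baa => bb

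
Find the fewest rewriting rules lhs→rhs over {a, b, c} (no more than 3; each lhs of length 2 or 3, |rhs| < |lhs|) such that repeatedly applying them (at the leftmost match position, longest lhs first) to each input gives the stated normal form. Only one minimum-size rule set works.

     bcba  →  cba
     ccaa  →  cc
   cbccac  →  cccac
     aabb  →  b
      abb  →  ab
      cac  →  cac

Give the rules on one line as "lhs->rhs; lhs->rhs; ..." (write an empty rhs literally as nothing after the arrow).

  | bcba => cba
  | ccaa => cc
  | cbccac => cccac
  | aabb => bb => b

aa->; bb->b; bc->c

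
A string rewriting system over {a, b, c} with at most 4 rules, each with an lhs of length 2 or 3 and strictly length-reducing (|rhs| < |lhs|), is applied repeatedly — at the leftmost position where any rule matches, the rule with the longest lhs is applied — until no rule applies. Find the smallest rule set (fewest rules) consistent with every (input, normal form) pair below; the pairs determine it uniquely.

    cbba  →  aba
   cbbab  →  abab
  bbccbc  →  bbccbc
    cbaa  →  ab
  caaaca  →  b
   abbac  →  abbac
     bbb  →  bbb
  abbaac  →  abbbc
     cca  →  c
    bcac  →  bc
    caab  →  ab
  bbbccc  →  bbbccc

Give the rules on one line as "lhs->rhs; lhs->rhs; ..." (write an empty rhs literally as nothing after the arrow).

aa->b; ca->; cbb->ab

  | cbba => aba
  | cbbab => abab
  | bbccbc
  | cbaa => cbb => ab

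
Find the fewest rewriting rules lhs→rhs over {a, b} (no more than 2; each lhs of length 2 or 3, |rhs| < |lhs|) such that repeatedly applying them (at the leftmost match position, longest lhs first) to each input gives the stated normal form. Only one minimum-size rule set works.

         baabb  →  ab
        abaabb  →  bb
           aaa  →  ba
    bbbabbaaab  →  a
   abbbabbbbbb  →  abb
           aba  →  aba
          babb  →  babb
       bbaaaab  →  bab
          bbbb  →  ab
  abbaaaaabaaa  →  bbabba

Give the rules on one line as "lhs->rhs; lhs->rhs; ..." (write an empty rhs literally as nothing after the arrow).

  | baabb => bbbb => ab
  | abaabb => abbbb => aab => bb
  | aaa => ba
  | bbbabbaaab => aabbaaab => bbbaaab => aaaab => baab => bbb => a

aa->b; bbb->a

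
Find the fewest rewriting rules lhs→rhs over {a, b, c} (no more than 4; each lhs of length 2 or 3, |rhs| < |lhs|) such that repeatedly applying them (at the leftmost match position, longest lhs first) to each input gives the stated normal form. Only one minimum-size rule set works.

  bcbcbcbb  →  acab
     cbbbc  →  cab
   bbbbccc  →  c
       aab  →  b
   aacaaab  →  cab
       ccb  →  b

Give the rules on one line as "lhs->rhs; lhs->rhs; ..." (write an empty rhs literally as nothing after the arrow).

aa->; bb->a; bc->b; cc->

  | bcbcbcbb => bbcbcbb => acbcbb => acbbb => acab
  | cbbbc => cabc => cab
  | bbbbccc => abbccc => aaccc => ccc => c
  | aab => b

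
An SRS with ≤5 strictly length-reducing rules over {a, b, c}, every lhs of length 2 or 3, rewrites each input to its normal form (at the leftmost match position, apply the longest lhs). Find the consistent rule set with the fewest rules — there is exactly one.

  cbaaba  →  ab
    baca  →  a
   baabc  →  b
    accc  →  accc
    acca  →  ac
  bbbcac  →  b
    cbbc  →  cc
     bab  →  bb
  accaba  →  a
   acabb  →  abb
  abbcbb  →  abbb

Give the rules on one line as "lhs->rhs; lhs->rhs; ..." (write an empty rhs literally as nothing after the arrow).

ba->b; bc->; ca->; cb->c

  | cbaaba => caaba => aba => ab
  | baca => bca => a
  | baabc => babc => bbc => b
  | accc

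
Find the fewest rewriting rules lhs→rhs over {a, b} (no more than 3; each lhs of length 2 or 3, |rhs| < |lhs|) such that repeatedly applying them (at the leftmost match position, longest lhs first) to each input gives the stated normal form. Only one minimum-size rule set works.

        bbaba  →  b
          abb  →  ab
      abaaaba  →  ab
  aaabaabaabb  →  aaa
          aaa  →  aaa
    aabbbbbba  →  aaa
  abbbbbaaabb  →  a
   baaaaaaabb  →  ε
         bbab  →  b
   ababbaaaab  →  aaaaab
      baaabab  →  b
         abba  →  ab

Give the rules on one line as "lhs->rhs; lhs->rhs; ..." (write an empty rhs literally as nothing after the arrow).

ba->b; bb->b; bbb->

  | bbaba => baba => bba => ba => b
  | abb => ab
  | abaaaba => abaaba => ababa => abba => aba => ab
  | aaabaabaabb => aaababaabb => aaabbaabb => aaabaabb => aaababb => aaabbb => aaa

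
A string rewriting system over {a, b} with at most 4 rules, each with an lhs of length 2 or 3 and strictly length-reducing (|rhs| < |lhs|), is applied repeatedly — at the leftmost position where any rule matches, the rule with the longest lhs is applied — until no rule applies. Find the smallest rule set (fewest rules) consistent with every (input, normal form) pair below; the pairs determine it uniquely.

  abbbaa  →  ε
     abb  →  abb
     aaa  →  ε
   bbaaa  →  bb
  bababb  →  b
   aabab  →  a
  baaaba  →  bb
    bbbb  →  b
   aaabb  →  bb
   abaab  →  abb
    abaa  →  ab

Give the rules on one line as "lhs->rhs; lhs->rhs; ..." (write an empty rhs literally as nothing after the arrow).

aaa->; aab->a; ba->b; bbb->

  | abbbaa => aaa => ε
  | abb
  | aaa => ε
  | bbaaa => bbaa => bba => bb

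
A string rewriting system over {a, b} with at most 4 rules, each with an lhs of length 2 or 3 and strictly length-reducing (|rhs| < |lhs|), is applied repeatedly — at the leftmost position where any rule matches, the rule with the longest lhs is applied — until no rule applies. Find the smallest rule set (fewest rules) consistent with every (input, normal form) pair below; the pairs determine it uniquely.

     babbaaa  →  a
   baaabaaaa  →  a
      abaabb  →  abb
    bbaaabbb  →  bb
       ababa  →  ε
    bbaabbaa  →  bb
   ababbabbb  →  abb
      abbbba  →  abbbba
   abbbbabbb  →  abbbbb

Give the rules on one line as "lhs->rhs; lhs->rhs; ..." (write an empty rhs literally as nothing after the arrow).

  | babbaaa => baaa => a
  | baaabaaaa => abaaaa => aaa => a
  | abaabb => abb
  | bbaaabbb => babbb => bb

aa->; baa->; bab->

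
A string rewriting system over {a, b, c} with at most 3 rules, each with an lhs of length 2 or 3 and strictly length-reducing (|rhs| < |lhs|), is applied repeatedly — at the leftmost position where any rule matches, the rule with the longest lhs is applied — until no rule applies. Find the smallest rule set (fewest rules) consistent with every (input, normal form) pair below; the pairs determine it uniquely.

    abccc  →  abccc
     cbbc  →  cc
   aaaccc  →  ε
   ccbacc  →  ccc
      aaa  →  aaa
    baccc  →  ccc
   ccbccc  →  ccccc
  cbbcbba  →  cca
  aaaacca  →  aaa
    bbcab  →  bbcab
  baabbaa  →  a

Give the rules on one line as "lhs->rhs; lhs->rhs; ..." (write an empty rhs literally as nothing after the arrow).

  | abccc
  | cbbc => cbc => cc
  | aaaccc => aacc => ac => ε
  | ccbacc => ccacc => ccc

ac->; ba->; cb->c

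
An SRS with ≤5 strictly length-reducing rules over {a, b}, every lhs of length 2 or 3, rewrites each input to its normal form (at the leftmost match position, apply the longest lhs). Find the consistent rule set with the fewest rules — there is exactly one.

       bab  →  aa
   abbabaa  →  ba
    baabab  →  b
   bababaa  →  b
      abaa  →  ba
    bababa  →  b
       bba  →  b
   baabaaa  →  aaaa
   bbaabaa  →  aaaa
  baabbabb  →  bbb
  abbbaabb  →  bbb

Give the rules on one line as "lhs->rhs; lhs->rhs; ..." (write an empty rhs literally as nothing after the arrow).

  | bab => aa
  | abbabaa => bbabaa => bbaa => ba
  | baabab => babb => aab => ab => b
  | bababaa => aaabaa => aaba => ab => b

ab->b; aba->b; bab->aa; bba->b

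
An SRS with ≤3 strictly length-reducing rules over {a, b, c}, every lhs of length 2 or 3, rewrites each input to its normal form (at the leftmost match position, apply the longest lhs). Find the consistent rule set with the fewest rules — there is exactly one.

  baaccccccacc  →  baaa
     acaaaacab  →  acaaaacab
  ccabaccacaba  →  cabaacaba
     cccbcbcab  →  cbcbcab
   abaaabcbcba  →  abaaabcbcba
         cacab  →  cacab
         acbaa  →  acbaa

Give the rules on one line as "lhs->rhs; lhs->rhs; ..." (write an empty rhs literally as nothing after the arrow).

acc->a; cc->c

  | baaccccccacc => baaccccacc => baaccacc => baaacc => baaa
  | acaaaacab
  | ccabaccacaba => cabaccacaba => cabaacaba
  | cccbcbcab => ccbcbcab => cbcbcab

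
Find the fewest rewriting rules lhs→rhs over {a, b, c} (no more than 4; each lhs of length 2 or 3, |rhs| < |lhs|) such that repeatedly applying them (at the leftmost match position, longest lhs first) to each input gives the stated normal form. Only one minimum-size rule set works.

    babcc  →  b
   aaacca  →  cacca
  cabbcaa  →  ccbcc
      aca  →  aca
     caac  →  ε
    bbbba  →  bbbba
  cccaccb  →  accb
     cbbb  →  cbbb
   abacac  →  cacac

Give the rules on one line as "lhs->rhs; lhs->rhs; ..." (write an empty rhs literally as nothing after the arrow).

  | babcc => bccc => b
  | aaacca => cacca
  | cabbcaa => ccbcaa => ccbcc
  | aca

aa->c; ab->c; ccc->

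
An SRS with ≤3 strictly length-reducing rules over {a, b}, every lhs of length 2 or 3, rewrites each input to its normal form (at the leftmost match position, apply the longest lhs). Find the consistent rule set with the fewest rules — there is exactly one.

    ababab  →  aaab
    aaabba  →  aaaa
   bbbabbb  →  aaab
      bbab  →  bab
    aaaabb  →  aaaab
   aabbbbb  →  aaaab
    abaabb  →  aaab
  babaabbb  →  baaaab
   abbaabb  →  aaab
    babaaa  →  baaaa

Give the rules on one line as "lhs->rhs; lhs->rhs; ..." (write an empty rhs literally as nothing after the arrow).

  | ababab => aabab => aaab
  | aaabba => aaaba => aaaa
  | bbbabbb => ababbb => aabbb => aaab
  | bbab => bab

aba->aa; bb->b; bbb->ab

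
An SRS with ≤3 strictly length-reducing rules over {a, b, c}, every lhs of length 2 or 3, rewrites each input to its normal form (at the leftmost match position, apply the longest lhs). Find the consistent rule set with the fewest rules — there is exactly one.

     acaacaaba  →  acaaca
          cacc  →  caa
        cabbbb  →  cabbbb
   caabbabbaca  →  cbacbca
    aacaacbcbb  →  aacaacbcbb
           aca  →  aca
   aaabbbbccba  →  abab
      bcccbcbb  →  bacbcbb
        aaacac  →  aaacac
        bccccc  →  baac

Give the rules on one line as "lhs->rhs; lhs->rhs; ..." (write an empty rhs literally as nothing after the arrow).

aab->; bba->cb; cc->a

  | acaacaaba => acaaca
  | cacc => caa
  | cabbbb
  | caabbabbaca => cbabbaca => cbacbca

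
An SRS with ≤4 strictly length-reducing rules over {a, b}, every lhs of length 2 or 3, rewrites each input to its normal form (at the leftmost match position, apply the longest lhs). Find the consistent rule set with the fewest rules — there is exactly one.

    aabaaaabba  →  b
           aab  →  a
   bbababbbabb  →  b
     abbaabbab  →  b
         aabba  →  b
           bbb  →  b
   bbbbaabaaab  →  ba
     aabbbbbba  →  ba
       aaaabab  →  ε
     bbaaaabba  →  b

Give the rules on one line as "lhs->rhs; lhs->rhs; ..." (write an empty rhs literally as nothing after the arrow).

  | aabaaaabba => abbaaabba => baaabba => baaba => babb => bb => b
  | aab => a
  | bbababbbabb => bababbbabb => bbbbbbabb => bbbbbabb => bbbbabb => bbbabb => bbabb => babb => bb => b
  | abbaabbab => baabbab => babab => bbbb => bbb => bb => b

ab->; aba->bb; bb->b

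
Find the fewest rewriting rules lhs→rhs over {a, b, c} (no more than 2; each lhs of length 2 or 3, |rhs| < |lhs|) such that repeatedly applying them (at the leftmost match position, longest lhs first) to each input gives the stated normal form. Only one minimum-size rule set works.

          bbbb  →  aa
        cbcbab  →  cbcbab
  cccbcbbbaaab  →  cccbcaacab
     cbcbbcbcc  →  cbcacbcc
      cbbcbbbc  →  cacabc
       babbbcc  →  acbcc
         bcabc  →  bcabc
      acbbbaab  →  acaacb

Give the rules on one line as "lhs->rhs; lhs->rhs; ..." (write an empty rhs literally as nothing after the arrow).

baa->ac; bb->a

  | bbbb => abb => aa
  | cbcbab
  | cccbcbbbaaab => cccbcabaaab => cccbcaacab
  | cbcbbcbcc => cbcacbcc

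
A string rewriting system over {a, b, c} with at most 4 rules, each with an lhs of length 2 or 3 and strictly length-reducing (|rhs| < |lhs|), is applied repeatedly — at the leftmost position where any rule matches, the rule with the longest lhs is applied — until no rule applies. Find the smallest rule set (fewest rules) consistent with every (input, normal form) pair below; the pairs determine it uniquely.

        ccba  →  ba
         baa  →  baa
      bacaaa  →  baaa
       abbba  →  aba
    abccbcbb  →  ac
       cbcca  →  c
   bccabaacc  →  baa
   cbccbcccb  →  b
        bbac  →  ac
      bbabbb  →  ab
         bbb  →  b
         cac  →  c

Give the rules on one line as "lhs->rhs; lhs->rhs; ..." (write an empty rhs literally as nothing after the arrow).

bb->; ca->; cc->; cca->b

  | ccba => ba
  | baa
  | bacaaa => baaa
  | abbba => aba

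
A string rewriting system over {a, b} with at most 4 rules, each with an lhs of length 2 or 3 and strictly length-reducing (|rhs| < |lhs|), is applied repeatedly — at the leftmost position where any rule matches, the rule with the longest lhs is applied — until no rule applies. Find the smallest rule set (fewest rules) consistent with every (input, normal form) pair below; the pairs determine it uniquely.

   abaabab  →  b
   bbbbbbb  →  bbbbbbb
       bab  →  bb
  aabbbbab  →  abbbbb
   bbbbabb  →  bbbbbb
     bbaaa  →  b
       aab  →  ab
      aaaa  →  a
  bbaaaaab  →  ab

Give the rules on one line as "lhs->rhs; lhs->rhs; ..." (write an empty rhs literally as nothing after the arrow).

  | abaabab => abab => b
  | bbbbbbb
  | bab => bb
  | aabbbbab => abbbbab => abbbbb

aa->a; aba->; ba->b; baa->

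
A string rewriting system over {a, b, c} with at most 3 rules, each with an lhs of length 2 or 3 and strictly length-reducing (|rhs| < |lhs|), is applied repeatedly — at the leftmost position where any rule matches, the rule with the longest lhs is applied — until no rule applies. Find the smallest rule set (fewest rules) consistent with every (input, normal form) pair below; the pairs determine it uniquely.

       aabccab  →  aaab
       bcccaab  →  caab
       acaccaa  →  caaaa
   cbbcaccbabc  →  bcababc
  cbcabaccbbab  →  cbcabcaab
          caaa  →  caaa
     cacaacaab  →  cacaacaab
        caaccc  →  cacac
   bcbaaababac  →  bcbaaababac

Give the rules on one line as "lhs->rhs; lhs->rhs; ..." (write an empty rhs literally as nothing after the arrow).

  | aabccab => aabbab => aaab
  | bcccaab => bbcaab => caab
  | acaccaa => accaaa => caaaa
  | cbbcaccbabc => ccaccbabc => baccbabc => bcababc

acc->ca; bb->; cc->b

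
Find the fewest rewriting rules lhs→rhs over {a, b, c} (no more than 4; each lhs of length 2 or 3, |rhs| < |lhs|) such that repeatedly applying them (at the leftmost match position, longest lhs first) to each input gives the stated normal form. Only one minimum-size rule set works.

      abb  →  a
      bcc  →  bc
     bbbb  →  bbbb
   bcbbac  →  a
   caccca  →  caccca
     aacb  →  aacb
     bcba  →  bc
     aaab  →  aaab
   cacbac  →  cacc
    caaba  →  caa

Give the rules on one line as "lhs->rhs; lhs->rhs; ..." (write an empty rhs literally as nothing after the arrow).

  | abb => a
  | bcc => bc
  | bbbb
  | bcbbac => bcbc => baa => a

abb->a; ba->; bcc->bc; cbc->aa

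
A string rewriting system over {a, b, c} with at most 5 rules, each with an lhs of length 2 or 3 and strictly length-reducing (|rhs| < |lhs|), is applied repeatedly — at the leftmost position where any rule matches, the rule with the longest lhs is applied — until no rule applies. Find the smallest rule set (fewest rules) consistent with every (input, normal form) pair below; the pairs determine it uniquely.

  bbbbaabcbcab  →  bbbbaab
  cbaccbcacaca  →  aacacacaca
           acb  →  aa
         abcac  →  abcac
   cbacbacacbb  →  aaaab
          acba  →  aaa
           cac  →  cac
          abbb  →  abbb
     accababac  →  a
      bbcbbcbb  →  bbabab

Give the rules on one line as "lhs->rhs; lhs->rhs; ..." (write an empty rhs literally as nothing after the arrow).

bac->ca; caa->; cb->a; cca->

  | bbbbaabcbcab => bbbbaabacab => bbbbaacaab => bbbbaab
  | cbaccbcacaca => aaccbcacaca => aacacacaca
  | acb => aa
  | abcac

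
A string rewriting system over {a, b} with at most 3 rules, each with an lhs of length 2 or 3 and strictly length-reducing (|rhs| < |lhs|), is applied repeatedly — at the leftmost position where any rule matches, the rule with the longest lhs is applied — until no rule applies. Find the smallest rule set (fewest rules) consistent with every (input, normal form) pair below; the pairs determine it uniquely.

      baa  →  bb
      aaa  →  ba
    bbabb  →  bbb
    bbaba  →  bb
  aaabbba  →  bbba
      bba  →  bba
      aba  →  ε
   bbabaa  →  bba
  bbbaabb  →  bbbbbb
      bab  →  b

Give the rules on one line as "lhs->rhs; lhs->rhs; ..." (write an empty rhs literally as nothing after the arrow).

  | baa => bb
  | aaa => ba
  | bbabb => bbb
  | bbaba => bb

aa->b; ab->; aba->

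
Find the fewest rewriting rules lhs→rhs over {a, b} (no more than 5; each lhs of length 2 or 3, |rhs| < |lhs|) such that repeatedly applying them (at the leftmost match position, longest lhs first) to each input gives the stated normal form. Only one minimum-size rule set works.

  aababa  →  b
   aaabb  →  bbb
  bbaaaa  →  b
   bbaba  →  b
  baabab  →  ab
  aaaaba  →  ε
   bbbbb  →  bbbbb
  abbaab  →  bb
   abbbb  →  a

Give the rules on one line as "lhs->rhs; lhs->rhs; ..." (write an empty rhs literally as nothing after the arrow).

  | aababa => bbaba => bba => b
  | aaabb => bbb
  | bbaaaa => baaa => aa => b
  | bbaba => bba => b

aa->b; aaa->b; abb->a; ba->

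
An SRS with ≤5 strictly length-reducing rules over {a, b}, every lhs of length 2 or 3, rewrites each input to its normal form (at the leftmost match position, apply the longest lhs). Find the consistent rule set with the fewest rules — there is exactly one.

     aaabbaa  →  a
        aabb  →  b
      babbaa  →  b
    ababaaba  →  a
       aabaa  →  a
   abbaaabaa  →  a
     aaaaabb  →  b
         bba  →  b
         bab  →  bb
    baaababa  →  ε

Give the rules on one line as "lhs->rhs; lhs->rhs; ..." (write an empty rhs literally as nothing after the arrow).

aa->a; abb->b; ba->; bab->bb

  | aaabbaa => aabbaa => abbaa => baa => a
  | aabb => abb => b
  | babbaa => bbbaa => bba => b
  | ababaaba => abbaaba => baaba => aba => a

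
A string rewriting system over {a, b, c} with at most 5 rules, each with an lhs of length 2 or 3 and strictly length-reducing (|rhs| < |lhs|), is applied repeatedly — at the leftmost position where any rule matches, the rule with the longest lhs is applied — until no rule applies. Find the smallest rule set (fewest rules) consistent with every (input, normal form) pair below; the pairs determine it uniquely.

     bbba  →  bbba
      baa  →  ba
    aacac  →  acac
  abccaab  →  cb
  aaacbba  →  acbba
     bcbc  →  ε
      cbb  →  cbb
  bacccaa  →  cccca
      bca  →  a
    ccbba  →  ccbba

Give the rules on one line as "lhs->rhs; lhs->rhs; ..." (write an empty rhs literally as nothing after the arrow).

  | bbba
  | baa => ba
  | aacac => acac
  | abccaab => bccaab => caab => cab => cb

aa->a; ab->b; bac->cc; bc->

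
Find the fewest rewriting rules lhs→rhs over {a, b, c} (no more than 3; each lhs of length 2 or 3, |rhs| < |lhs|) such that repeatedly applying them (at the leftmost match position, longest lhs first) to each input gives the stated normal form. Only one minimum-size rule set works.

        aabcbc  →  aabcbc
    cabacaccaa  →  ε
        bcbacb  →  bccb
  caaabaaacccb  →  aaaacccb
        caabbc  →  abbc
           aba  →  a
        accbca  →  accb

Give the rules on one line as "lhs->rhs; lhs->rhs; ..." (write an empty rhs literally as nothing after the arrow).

ba->; ca->

  | aabcbc
  | cabacaccaa => bacaccaa => caccaa => ccaa => ca => ε
  | bcbacb => bccb
  | caaabaaacccb => aabaaacccb => aaaacccb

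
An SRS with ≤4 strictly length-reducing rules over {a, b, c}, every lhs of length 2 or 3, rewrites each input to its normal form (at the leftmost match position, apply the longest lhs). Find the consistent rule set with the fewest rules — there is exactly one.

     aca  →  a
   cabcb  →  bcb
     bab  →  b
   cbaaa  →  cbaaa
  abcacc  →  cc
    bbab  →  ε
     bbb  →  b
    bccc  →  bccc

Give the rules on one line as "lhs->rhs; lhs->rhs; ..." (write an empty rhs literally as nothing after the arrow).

ab->; bb->; ca->

  | aca => a
  | cabcb => bcb
  | bab => b
  | cbaaa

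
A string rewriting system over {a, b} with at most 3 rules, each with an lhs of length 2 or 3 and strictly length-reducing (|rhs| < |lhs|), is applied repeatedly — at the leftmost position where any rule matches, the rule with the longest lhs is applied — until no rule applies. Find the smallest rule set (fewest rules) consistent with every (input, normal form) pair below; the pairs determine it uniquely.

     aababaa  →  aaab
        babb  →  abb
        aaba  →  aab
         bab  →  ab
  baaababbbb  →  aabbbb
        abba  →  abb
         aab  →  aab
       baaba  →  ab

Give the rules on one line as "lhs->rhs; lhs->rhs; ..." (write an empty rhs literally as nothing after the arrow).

  | aababaa => aaabaa => aaaba => aaab
  | babb => abb
  | aaba => aab
  | bab => ab

ba->b; bab->ab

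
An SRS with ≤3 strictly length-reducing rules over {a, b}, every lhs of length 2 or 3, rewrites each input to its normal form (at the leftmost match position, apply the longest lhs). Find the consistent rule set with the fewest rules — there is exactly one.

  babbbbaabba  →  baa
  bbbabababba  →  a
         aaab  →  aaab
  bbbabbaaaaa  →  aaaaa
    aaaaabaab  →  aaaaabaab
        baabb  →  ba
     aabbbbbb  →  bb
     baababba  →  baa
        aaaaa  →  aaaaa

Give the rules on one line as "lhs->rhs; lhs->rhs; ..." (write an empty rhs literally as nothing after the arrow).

  | babbbbaabba => bbbbaabba => baabba => baa
  | bbbabababba => abababba => ababba => abba => a
  | aaab
  | bbbabbaaaaa => abbaaaaa => aaaaa

abb->; bab->b; bbb->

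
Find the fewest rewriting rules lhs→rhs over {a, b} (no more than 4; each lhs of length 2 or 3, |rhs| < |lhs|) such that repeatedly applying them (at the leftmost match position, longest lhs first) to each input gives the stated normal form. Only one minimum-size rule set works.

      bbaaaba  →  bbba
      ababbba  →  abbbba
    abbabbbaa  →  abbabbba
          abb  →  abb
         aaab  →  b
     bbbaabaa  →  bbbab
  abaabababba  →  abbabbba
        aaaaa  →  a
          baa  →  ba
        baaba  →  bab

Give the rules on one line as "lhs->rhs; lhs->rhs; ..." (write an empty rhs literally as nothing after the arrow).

aa->a; aaa->; aba->ab

  | bbaaaba => bbba
  | ababbba => abbbba
  | abbabbbaa => abbabbba
  | abb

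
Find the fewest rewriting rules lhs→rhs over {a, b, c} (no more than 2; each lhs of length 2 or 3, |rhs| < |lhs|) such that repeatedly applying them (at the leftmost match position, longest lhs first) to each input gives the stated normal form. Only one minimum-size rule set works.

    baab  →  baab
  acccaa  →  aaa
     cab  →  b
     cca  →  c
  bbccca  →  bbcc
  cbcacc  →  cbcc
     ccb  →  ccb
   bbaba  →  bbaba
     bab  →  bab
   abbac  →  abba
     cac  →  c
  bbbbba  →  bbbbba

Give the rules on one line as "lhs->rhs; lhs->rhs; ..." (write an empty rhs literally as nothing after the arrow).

  | baab
  | acccaa => accaa => acaa => aaa
  | cab => b
  | cca => c

ac->a; ca->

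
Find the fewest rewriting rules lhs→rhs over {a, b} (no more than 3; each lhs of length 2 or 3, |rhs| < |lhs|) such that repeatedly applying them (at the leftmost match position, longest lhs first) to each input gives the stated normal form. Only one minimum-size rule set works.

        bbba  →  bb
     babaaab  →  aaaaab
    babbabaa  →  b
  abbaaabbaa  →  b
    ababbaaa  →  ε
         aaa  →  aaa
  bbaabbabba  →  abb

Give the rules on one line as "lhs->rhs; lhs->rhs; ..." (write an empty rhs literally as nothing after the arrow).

aba->b; ba->; bab->aa

  | bbba => bb
  | babaaab => aaaaab
  | babbabaa => aababaa => abbaa => aba => b
  | abbaaabbaa => abaabbaa => babbaa => aabaa => aba => b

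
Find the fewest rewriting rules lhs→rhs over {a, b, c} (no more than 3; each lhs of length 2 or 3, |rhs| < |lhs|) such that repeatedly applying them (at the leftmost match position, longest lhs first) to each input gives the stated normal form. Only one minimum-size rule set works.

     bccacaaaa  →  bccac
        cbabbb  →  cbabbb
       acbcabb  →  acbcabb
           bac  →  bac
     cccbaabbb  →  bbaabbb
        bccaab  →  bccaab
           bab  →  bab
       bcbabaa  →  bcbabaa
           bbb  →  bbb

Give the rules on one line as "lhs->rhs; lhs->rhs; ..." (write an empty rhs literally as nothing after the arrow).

  | bccacaaaa => bccacaaa => bccacaa => bccaca => bccac
  | cbabbb
  | acbcabb
  | bac

aca->ac; ccc->b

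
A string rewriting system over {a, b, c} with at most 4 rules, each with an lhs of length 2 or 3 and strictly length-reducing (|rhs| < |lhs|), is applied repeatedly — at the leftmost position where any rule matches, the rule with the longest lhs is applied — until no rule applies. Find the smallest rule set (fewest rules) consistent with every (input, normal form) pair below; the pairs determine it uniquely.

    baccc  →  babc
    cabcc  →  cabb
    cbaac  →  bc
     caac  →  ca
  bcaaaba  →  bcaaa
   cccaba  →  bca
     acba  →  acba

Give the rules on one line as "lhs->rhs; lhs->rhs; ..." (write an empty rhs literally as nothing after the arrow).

aac->a; aba->a; baa->c; cc->b

  | baccc => babc
  | cabcc => cabb
  | cbaac => ccc => bc
  | caac => ca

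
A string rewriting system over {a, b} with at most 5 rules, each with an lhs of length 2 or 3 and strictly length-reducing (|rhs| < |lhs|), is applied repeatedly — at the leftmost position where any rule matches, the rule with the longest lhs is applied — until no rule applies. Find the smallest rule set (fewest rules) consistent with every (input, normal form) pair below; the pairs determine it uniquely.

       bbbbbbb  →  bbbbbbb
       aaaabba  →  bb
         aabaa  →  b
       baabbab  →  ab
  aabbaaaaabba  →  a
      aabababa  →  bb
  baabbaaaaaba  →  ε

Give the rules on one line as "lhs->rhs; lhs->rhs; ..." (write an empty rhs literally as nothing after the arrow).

  | bbbbbbb
  | aaaabba => bbabba => bbba => bb
  | aabaa => aaaa => bba => b
  | baabbab => abbab => ab

aaa->bb; aba->aa; abb->; ba->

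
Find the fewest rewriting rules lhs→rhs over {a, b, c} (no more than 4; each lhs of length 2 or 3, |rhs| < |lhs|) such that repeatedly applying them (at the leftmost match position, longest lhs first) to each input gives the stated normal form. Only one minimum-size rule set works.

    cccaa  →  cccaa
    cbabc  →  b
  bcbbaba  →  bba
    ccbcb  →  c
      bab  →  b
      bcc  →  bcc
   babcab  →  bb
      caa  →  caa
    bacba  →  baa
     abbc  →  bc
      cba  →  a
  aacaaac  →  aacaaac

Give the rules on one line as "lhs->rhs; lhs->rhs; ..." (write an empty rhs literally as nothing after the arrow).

ab->; abc->b; cb->

  | cccaa
  | cbabc => abc => b
  | bcbbaba => bbaba => bba
  | ccbcb => ccb => c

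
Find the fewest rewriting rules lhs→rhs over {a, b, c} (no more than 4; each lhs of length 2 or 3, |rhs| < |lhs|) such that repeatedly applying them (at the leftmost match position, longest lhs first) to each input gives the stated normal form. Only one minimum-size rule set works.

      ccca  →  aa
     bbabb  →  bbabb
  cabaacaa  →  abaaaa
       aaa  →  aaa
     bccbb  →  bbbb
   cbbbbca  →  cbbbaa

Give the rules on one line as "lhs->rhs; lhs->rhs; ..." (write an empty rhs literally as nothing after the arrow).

  | ccca => bca => aa
  | bbabb
  | cabaacaa => abaacaa => abaaaa
  | aaa

bca->aa; ca->a; cc->b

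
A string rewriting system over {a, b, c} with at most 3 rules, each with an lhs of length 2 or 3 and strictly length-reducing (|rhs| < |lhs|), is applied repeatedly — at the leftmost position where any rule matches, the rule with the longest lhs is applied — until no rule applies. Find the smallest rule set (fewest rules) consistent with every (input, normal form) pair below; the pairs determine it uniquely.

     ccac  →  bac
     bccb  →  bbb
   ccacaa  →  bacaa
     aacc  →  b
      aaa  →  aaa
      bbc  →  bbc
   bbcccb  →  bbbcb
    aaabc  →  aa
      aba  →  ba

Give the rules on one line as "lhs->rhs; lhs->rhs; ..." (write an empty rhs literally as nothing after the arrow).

  | ccac => bac
  | bccb => bbb
  | ccacaa => bacaa
  | aacc => aab => ab => b

ab->b; abc->; cc->b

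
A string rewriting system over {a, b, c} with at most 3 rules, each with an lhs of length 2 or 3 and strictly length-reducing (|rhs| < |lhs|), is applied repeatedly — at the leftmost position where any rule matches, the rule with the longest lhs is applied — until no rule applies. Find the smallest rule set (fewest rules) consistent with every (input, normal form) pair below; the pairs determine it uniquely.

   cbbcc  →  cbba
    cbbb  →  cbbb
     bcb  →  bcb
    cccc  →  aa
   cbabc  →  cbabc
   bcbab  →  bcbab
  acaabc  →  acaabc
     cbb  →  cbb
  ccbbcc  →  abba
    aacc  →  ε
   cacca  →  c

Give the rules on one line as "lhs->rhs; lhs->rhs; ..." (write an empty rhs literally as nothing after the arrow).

aaa->; cc->a

  | cbbcc => cbba
  | cbbb
  | bcb
  | cccc => acc => aa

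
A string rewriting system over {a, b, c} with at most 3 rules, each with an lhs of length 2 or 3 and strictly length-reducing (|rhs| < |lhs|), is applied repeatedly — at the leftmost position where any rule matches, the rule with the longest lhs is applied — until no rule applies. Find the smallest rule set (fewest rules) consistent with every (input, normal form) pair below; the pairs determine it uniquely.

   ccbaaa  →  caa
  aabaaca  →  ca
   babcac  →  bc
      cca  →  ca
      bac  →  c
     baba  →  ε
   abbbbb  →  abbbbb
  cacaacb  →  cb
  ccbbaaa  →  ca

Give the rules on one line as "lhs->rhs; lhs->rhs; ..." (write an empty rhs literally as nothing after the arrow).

  | ccbaaa => cbaaa => caa
  | aabaaca => aaaca => aaca => aca => ca
  | babcac => bcac => bcc => bc
  | cca => ca

ac->c; ba->; cc->c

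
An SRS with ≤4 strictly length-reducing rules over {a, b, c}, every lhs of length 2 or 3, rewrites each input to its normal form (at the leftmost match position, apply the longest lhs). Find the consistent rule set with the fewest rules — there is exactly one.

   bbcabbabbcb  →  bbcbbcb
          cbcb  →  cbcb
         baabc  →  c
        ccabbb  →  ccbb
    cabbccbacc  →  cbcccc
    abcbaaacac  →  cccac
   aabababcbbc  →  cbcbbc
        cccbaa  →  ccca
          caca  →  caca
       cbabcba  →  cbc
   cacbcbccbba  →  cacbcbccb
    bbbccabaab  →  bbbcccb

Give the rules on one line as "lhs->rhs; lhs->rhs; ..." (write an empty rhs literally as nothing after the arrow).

aa->c; ab->; ba->

  | bbcabbabbcb => bbcbabbcb => bbcbbcb
  | cbcb
  | baabc => abc => c
  | ccabbb => ccbb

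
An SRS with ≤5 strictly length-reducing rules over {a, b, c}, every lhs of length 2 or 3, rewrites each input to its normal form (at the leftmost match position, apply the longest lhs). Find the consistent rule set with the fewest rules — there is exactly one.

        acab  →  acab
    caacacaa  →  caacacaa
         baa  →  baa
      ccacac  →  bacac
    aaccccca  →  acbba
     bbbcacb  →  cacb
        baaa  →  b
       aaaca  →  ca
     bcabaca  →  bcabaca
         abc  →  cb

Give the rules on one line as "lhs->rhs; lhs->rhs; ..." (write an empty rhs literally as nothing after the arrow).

  | acab
  | caacacaa
  | baa
  | ccacac => bacac

aaa->; abc->cb; bbb->; cc->b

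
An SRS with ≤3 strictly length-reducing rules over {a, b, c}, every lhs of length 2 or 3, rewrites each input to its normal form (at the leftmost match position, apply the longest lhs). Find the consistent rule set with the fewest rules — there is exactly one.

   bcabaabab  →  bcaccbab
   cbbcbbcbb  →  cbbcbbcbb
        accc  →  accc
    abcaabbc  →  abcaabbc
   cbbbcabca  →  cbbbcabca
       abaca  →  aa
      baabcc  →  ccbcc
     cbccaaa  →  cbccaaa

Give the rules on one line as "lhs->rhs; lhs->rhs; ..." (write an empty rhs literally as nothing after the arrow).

  | bcabaabab => bcaccbab
  | cbbcbbcbb
  | accc
  | abcaabbc

baa->cc; bac->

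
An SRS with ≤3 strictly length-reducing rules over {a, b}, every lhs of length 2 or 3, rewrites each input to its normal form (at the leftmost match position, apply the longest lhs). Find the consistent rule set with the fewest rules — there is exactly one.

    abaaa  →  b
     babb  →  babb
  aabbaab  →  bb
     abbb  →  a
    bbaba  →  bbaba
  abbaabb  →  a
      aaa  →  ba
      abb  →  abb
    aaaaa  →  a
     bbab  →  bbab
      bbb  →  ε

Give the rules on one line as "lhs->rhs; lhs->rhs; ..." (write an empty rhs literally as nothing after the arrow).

aa->b; baa->; bbb->

  | abaaa => aa => b
  | babb
  | aabbaab => bbbaab => aab => bb
  | abbb => a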